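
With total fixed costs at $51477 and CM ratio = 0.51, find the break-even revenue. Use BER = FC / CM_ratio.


Formula: BER = Fixed Costs / Contribution Margin Ratio
BER = $51477 / 0.51
BER = $100935.29 (to the nearest cent)

$100935.29


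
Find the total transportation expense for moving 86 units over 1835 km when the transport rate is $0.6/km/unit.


TC = dist * cost * units = 1835 * 0.6 * 86 = $94686.00

$94686.00


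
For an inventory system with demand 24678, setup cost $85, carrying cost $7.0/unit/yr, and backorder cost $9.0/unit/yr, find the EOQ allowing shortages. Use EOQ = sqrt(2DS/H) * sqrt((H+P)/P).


Formula: EOQ* = sqrt(2DS/H) * sqrt((H+P)/P)
Base EOQ = sqrt(2*24678*85/7.0) = 774.16 units
Correction = sqrt((7.0+9.0)/9.0) = 1.33333
EOQ* = 774.16 * 1.33333 = 1032.2 units

1032.2 units


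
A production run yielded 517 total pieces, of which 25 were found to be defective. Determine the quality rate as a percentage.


Formula: Quality Rate = Good Pieces / Total Pieces * 100
Good pieces = 517 - 25 = 492
QR = 492 / 517 * 100 = 95.2%

95.2%


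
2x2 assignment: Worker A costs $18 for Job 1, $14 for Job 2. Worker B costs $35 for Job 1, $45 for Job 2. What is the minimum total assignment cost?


Option 1: A->1 + B->2 = $18 + $45 = $63
Option 2: A->2 + B->1 = $14 + $35 = $49
Min cost = min($63, $49) = $49

$49


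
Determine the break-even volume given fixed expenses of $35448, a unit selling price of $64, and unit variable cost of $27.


Formula: BEQ = Fixed Costs / (Price - Variable Cost)
Contribution margin = $64 - $27 = $37/unit
BEQ = ceil($35448 / $37/unit) = ceil(958.05) = 959 units

959 units


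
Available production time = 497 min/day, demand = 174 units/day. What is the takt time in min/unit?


Formula: Takt Time = Available Production Time / Customer Demand
Takt = 497 min/day / 174 units/day
Takt = 2.86 min/unit

2.86 min/unit


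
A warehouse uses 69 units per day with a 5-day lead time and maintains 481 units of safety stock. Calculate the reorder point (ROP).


Formula: ROP = (Daily Demand * Lead Time) + Safety Stock
Demand during lead time = 69 * 5 = 345 units
ROP = 345 + 481 = 826 units

826 units


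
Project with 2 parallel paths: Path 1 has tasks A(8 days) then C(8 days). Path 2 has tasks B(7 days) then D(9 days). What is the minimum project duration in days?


Path 1 = 8 + 8 = 16 days
Path 2 = 7 + 9 = 16 days
Duration = max(16, 16) = 16 days

16 days


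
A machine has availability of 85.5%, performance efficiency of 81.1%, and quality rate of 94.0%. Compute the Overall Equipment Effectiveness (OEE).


Formula: OEE = Availability * Performance * Quality / 10000
A * P = 85.5% * 81.1% / 100 = 69.34%
OEE = 69.34% * 94.0% / 100 = 65.2%

65.2%


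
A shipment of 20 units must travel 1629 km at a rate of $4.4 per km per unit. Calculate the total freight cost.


TC = dist * cost * units = 1629 * 4.4 * 20 = $143352.00

$143352.00


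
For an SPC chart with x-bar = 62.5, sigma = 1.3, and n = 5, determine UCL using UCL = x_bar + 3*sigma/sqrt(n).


UCL = 62.5 + 3 * 1.3 / sqrt(5)

64.24


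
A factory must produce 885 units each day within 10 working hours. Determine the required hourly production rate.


Formula: Production Rate = Daily Demand / Available Hours
Rate = 885 units/day / 10 hours/day
Rate = 88.5 units/hour

88.5 units/hour


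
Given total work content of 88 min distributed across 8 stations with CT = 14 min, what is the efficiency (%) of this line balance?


Formula: Efficiency = Sum of Task Times / (N_stations * CT) * 100
Total station capacity = 8 stations * 14 min = 112 min
Efficiency = 88 / 112 * 100 = 78.6%

78.6%


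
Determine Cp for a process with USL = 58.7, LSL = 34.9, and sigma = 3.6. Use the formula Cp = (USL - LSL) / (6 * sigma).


Cp = (58.7 - 34.9) / (6 * 3.6)

1.1


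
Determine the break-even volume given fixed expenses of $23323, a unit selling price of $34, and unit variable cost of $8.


Formula: BEQ = Fixed Costs / (Price - Variable Cost)
Contribution margin = $34 - $8 = $26/unit
BEQ = ceil($23323 / $26/unit) = ceil(897.04) = 898 units

898 units


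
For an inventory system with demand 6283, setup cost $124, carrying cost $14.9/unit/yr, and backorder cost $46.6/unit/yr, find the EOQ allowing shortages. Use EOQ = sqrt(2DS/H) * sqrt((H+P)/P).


Formula: EOQ* = sqrt(2DS/H) * sqrt((H+P)/P)
Base EOQ = sqrt(2*6283*124/14.9) = 323.38 units
Correction = sqrt((14.9+46.6)/46.6) = 1.1488
EOQ* = 323.38 * 1.1488 = 371.5 units

371.5 units


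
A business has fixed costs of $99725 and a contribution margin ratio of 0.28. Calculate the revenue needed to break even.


Formula: BER = Fixed Costs / Contribution Margin Ratio
BER = $99725 / 0.28
BER = $356160.71 (to the nearest cent)

$356160.71


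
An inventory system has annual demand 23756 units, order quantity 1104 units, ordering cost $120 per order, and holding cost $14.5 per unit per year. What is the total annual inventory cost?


TC = 23756/1104 * 120 + 1104/2 * 14.5

$10586.17


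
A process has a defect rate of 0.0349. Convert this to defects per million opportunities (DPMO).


DPMO = defect_rate * 1000000 = 0.0349 * 1000000

34900


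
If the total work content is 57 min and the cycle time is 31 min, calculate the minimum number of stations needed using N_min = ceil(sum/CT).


Formula: N_min = ceil(Sum of Task Times / Cycle Time)
N_min = ceil(57 min / 31 min) = ceil(1.8387)
N_min = 2 stations

2


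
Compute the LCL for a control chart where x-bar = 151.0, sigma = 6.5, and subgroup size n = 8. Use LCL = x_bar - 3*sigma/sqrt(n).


LCL = 151.0 - 3 * 6.5 / sqrt(8)

144.11


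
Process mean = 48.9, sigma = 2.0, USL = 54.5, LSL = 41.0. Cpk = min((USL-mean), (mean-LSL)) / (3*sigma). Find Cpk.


Cpu = (54.5 - 48.9) / (3 * 2.0) = 0.93
Cpl = (48.9 - 41.0) / (3 * 2.0) = 1.32
Cpk = min(0.93, 1.32) = 0.93

0.93


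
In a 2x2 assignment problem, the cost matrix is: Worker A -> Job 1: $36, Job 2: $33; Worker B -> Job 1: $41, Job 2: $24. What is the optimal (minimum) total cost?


Option 1: A->1 + B->2 = $36 + $24 = $60
Option 2: A->2 + B->1 = $33 + $41 = $74
Min cost = min($60, $74) = $60

$60


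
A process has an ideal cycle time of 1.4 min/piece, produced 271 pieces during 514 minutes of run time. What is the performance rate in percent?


Formula: Performance = (Ideal CT * Total Count) / Run Time * 100
Ideal output time = 1.4 * 271 = 379.4 min
Performance = 379.4 / 514 * 100 = 73.8%

73.8%


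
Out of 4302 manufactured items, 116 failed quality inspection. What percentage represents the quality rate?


Formula: Quality Rate = Good Pieces / Total Pieces * 100
Good pieces = 4302 - 116 = 4186
QR = 4186 / 4302 * 100 = 97.3%

97.3%


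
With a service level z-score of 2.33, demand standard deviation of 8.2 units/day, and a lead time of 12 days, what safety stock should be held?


Formula: SS = z * sigma_d * sqrt(LT)
sqrt(LT) = sqrt(12) = 3.4641
SS = 2.33 * 8.2 * 3.4641
SS = 66.2 units

66.2 units


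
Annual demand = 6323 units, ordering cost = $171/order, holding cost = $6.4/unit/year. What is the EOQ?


Formula: EOQ = sqrt(2 * D * S / H)
Numerator: 2 * 6323 * 171 = 2162466
2DS/H = 2162466 / 6.4 = 337885.3
EOQ = sqrt(337885.3) = 581.3 units

581.3 units


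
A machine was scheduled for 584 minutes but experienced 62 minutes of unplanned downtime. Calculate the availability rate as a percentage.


Formula: Availability = (Planned Time - Downtime) / Planned Time * 100
Uptime = 584 - 62 = 522 min
Availability = 522 / 584 * 100 = 89.4%

89.4%


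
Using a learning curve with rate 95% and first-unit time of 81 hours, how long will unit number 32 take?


Formula: T_n = T_1 * (learning_rate)^(log2(n)) where learning_rate = rate/100
Doublings = log2(32) = 5
T_n = 81 * 0.95^5
T_n = 81 * 0.7738 = 62.7 hours

62.7 hours


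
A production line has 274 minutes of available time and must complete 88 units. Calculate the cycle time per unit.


Formula: CT = Available Time / Number of Units
CT = 274 min / 88 units
CT = 3.11 min/unit

3.11 min/unit


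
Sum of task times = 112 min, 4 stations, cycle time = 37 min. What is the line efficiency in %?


Formula: Efficiency = Sum of Task Times / (N_stations * CT) * 100
Total station capacity = 4 stations * 37 min = 148 min
Efficiency = 112 / 148 * 100 = 75.7%

75.7%


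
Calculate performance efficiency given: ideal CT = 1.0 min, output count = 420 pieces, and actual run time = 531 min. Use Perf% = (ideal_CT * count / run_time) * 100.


Formula: Performance = (Ideal CT * Total Count) / Run Time * 100
Ideal output time = 1.0 * 420 = 420.0 min
Performance = 420.0 / 531 * 100 = 79.1%

79.1%


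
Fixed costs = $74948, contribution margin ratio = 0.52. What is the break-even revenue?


Formula: BER = Fixed Costs / Contribution Margin Ratio
BER = $74948 / 0.52
BER = $144130.77 (to the nearest cent)

$144130.77


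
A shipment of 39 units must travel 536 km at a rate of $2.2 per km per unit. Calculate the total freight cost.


TC = dist * cost * units = 536 * 2.2 * 39 = $45988.80

$45988.80


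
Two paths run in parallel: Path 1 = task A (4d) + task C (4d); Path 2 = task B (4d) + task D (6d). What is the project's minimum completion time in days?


Path 1 = 4 + 4 = 8 days
Path 2 = 4 + 6 = 10 days
Duration = max(8, 10) = 10 days

10 days


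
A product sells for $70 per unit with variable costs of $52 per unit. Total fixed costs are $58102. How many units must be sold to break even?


Formula: BEQ = Fixed Costs / (Price - Variable Cost)
Contribution margin = $70 - $52 = $18/unit
BEQ = ceil($58102 / $18/unit) = ceil(3227.89) = 3228 units

3228 units


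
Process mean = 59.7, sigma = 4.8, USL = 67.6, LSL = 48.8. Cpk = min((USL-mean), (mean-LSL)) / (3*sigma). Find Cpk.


Cpu = (67.6 - 59.7) / (3 * 4.8) = 0.55
Cpl = (59.7 - 48.8) / (3 * 4.8) = 0.76
Cpk = min(0.55, 0.76) = 0.55

0.55


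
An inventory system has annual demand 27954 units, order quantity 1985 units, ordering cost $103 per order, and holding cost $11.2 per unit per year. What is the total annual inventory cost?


TC = 27954/1985 * 103 + 1985/2 * 11.2

$12566.51


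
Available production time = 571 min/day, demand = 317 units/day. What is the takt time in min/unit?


Formula: Takt Time = Available Production Time / Customer Demand
Takt = 571 min/day / 317 units/day
Takt = 1.8 min/unit

1.8 min/unit


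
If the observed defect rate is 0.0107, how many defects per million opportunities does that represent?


DPMO = defect_rate * 1000000 = 0.0107 * 1000000

10700


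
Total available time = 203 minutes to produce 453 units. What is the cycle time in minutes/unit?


Formula: CT = Available Time / Number of Units
CT = 203 min / 453 units
CT = 0.45 min/unit

0.45 min/unit


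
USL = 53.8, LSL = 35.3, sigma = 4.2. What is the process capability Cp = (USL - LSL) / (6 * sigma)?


Cp = (53.8 - 35.3) / (6 * 4.2)

0.73


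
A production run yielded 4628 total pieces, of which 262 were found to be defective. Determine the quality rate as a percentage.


Formula: Quality Rate = Good Pieces / Total Pieces * 100
Good pieces = 4628 - 262 = 4366
QR = 4366 / 4628 * 100 = 94.3%

94.3%


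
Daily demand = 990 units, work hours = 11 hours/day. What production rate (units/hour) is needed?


Formula: Production Rate = Daily Demand / Available Hours
Rate = 990 units/day / 11 hours/day
Rate = 90.0 units/hour

90.0 units/hour


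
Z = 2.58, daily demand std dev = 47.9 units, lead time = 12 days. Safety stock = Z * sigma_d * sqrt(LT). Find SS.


Formula: SS = z * sigma_d * sqrt(LT)
sqrt(LT) = sqrt(12) = 3.4641
SS = 2.58 * 47.9 * 3.4641
SS = 428.1 units

428.1 units


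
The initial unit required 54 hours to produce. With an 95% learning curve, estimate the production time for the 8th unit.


Formula: T_n = T_1 * (learning_rate)^(log2(n)) where learning_rate = rate/100
Doublings = log2(8) = 3
T_n = 54 * 0.95^3
T_n = 54 * 0.8574 = 46.3 hours

46.3 hours


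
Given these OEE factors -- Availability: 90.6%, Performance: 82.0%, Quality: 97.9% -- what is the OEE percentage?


Formula: OEE = Availability * Performance * Quality / 10000
A * P = 90.6% * 82.0% / 100 = 74.29%
OEE = 74.29% * 97.9% / 100 = 72.7%

72.7%


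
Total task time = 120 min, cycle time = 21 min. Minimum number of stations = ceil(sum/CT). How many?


Formula: N_min = ceil(Sum of Task Times / Cycle Time)
N_min = ceil(120 min / 21 min) = ceil(5.7143)
N_min = 6 stations

6


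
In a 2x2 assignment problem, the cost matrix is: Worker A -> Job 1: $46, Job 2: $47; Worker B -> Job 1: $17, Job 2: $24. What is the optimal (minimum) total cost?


Option 1: A->1 + B->2 = $46 + $24 = $70
Option 2: A->2 + B->1 = $47 + $17 = $64
Min cost = min($70, $64) = $64

$64


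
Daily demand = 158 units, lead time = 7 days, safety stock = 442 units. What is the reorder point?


Formula: ROP = (Daily Demand * Lead Time) + Safety Stock
Demand during lead time = 158 * 7 = 1106 units
ROP = 1106 + 442 = 1548 units

1548 units


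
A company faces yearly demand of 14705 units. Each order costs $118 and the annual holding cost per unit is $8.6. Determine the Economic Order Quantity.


Formula: EOQ = sqrt(2 * D * S / H)
Numerator: 2 * 14705 * 118 = 3470380
2DS/H = 3470380 / 8.6 = 403532.6
EOQ = sqrt(403532.6) = 635.2 units

635.2 units


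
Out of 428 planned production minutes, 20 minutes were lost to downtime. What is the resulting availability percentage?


Formula: Availability = (Planned Time - Downtime) / Planned Time * 100
Uptime = 428 - 20 = 408 min
Availability = 408 / 428 * 100 = 95.3%

95.3%


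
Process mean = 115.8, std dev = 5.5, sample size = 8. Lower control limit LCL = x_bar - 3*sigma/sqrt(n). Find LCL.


LCL = 115.8 - 3 * 5.5 / sqrt(8)

109.97


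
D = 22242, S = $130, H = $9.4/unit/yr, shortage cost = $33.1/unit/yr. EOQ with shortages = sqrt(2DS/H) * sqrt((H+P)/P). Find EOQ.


Formula: EOQ* = sqrt(2DS/H) * sqrt((H+P)/P)
Base EOQ = sqrt(2*22242*130/9.4) = 784.35 units
Correction = sqrt((9.4+33.1)/33.1) = 1.13313
EOQ* = 784.35 * 1.13313 = 888.8 units

888.8 units


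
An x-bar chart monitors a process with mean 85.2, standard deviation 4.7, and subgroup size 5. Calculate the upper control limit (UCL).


UCL = 85.2 + 3 * 4.7 / sqrt(5)

91.51


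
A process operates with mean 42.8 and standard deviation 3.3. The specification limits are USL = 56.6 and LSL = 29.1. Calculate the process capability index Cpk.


Cpu = (56.6 - 42.8) / (3 * 3.3) = 1.39
Cpl = (42.8 - 29.1) / (3 * 3.3) = 1.38
Cpk = min(1.39, 1.38) = 1.38

1.38


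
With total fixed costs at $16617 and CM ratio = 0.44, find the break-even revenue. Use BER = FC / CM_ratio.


Formula: BER = Fixed Costs / Contribution Margin Ratio
BER = $16617 / 0.44
BER = $37765.91 (to the nearest cent)

$37765.91


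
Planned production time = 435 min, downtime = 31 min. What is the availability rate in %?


Formula: Availability = (Planned Time - Downtime) / Planned Time * 100
Uptime = 435 - 31 = 404 min
Availability = 404 / 435 * 100 = 92.9%

92.9%


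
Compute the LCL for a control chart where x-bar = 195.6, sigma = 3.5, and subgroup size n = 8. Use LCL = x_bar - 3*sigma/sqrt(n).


LCL = 195.6 - 3 * 3.5 / sqrt(8)

191.89


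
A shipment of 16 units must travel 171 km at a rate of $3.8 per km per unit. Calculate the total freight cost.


TC = dist * cost * units = 171 * 3.8 * 16 = $10396.80

$10396.80


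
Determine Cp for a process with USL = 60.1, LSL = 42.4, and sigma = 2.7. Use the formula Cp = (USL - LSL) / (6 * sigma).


Cp = (60.1 - 42.4) / (6 * 2.7)

1.09


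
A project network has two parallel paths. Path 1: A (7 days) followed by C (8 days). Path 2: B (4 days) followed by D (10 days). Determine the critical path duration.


Path 1 = 7 + 8 = 15 days
Path 2 = 4 + 10 = 14 days
Duration = max(15, 14) = 15 days

15 days


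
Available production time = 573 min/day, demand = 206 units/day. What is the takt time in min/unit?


Formula: Takt Time = Available Production Time / Customer Demand
Takt = 573 min/day / 206 units/day
Takt = 2.78 min/unit

2.78 min/unit


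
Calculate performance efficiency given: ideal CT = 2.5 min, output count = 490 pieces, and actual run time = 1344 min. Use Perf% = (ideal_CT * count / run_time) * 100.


Formula: Performance = (Ideal CT * Total Count) / Run Time * 100
Ideal output time = 2.5 * 490 = 1225.0 min
Performance = 1225.0 / 1344 * 100 = 91.1%

91.1%


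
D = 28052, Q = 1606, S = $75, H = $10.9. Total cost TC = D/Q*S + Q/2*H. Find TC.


TC = 28052/1606 * 75 + 1606/2 * 10.9

$10062.72


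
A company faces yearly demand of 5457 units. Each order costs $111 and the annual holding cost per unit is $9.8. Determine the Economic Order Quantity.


Formula: EOQ = sqrt(2 * D * S / H)
Numerator: 2 * 5457 * 111 = 1211454
2DS/H = 1211454 / 9.8 = 123617.8
EOQ = sqrt(123617.8) = 351.6 units

351.6 units


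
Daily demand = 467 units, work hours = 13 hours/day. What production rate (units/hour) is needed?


Formula: Production Rate = Daily Demand / Available Hours
Rate = 467 units/day / 13 hours/day
Rate = 35.9 units/hour

35.9 units/hour


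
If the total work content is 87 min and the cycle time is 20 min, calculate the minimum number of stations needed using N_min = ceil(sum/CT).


Formula: N_min = ceil(Sum of Task Times / Cycle Time)
N_min = ceil(87 min / 20 min) = ceil(4.35)
N_min = 5 stations

5


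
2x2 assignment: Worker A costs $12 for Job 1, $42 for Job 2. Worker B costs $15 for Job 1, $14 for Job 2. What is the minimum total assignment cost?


Option 1: A->1 + B->2 = $12 + $14 = $26
Option 2: A->2 + B->1 = $42 + $15 = $57
Min cost = min($26, $57) = $26

$26


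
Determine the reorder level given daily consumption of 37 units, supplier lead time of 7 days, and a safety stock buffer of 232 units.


Formula: ROP = (Daily Demand * Lead Time) + Safety Stock
Demand during lead time = 37 * 7 = 259 units
ROP = 259 + 232 = 491 units

491 units


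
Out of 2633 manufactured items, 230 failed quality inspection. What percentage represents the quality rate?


Formula: Quality Rate = Good Pieces / Total Pieces * 100
Good pieces = 2633 - 230 = 2403
QR = 2403 / 2633 * 100 = 91.3%

91.3%


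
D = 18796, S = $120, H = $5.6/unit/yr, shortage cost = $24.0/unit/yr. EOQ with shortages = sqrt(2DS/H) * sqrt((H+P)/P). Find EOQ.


Formula: EOQ* = sqrt(2DS/H) * sqrt((H+P)/P)
Base EOQ = sqrt(2*18796*120/5.6) = 897.52 units
Correction = sqrt((5.6+24.0)/24.0) = 1.11056
EOQ* = 897.52 * 1.11056 = 996.7 units

996.7 units


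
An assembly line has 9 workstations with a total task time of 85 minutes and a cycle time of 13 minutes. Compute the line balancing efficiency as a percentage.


Formula: Efficiency = Sum of Task Times / (N_stations * CT) * 100
Total station capacity = 9 stations * 13 min = 117 min
Efficiency = 85 / 117 * 100 = 72.6%

72.6%


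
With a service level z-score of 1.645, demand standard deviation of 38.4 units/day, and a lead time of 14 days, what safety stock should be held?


Formula: SS = z * sigma_d * sqrt(LT)
sqrt(LT) = sqrt(14) = 3.7417
SS = 1.645 * 38.4 * 3.7417
SS = 236.4 units

236.4 units


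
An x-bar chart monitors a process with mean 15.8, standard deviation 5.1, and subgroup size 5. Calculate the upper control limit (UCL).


UCL = 15.8 + 3 * 5.1 / sqrt(5)

22.64


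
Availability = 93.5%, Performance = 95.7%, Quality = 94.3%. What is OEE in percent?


Formula: OEE = Availability * Performance * Quality / 10000
A * P = 93.5% * 95.7% / 100 = 89.48%
OEE = 89.48% * 94.3% / 100 = 84.4%

84.4%


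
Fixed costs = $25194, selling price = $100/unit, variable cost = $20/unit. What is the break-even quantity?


Formula: BEQ = Fixed Costs / (Price - Variable Cost)
Contribution margin = $100 - $20 = $80/unit
BEQ = ceil($25194 / $80/unit) = ceil(314.93) = 315 units

315 units


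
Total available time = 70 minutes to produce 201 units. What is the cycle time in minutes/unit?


Formula: CT = Available Time / Number of Units
CT = 70 min / 201 units
CT = 0.35 min/unit

0.35 min/unit


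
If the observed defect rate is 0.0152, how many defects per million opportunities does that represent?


DPMO = defect_rate * 1000000 = 0.0152 * 1000000

15200


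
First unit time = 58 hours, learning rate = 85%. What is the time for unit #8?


Formula: T_n = T_1 * (learning_rate)^(log2(n)) where learning_rate = rate/100
Doublings = log2(8) = 3
T_n = 58 * 0.85^3
T_n = 58 * 0.6141 = 35.6 hours

35.6 hours


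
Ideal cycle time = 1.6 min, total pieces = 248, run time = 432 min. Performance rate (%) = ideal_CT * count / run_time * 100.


Formula: Performance = (Ideal CT * Total Count) / Run Time * 100
Ideal output time = 1.6 * 248 = 396.8 min
Performance = 396.8 / 432 * 100 = 91.9%

91.9%


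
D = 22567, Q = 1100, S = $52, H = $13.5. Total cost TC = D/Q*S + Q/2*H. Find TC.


TC = 22567/1100 * 52 + 1100/2 * 13.5

$8491.80


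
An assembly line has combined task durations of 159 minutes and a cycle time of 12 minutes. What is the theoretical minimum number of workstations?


Formula: N_min = ceil(Sum of Task Times / Cycle Time)
N_min = ceil(159 min / 12 min) = ceil(13.25)
N_min = 14 stations

14


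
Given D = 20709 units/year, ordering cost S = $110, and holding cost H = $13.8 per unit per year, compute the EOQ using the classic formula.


Formula: EOQ = sqrt(2 * D * S / H)
Numerator: 2 * 20709 * 110 = 4555980
2DS/H = 4555980 / 13.8 = 330143.5
EOQ = sqrt(330143.5) = 574.6 units

574.6 units


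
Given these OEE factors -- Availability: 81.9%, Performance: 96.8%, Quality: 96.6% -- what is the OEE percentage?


Formula: OEE = Availability * Performance * Quality / 10000
A * P = 81.9% * 96.8% / 100 = 79.28%
OEE = 79.28% * 96.6% / 100 = 76.6%

76.6%


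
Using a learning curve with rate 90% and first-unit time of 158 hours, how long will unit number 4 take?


Formula: T_n = T_1 * (learning_rate)^(log2(n)) where learning_rate = rate/100
Doublings = log2(4) = 2
T_n = 158 * 0.9^2
T_n = 158 * 0.81 = 128.0 hours

128.0 hours


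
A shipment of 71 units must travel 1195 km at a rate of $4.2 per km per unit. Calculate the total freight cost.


TC = dist * cost * units = 1195 * 4.2 * 71 = $356349.00

$356349.00


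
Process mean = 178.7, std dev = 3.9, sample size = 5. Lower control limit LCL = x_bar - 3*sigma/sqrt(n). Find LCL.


LCL = 178.7 - 3 * 3.9 / sqrt(5)

173.47


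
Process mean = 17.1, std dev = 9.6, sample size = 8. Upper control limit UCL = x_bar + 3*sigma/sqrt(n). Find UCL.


UCL = 17.1 + 3 * 9.6 / sqrt(8)

27.28


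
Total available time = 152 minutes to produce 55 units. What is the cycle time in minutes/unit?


Formula: CT = Available Time / Number of Units
CT = 152 min / 55 units
CT = 2.76 min/unit

2.76 min/unit


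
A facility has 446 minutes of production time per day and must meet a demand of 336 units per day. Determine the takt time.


Formula: Takt Time = Available Production Time / Customer Demand
Takt = 446 min/day / 336 units/day
Takt = 1.33 min/unit

1.33 min/unit


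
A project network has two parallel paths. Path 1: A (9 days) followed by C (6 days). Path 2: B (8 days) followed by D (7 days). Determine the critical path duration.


Path 1 = 9 + 6 = 15 days
Path 2 = 8 + 7 = 15 days
Duration = max(15, 15) = 15 days

15 days


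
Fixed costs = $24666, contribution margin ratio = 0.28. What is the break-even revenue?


Formula: BER = Fixed Costs / Contribution Margin Ratio
BER = $24666 / 0.28
BER = $88092.86 (to the nearest cent)

$88092.86


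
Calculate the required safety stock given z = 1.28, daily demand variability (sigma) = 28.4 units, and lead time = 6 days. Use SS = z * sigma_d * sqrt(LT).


Formula: SS = z * sigma_d * sqrt(LT)
sqrt(LT) = sqrt(6) = 2.4495
SS = 1.28 * 28.4 * 2.4495
SS = 89.0 units

89.0 units


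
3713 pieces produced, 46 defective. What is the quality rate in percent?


Formula: Quality Rate = Good Pieces / Total Pieces * 100
Good pieces = 3713 - 46 = 3667
QR = 3667 / 3713 * 100 = 98.8%

98.8%


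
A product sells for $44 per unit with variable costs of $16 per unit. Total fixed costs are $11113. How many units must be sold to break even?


Formula: BEQ = Fixed Costs / (Price - Variable Cost)
Contribution margin = $44 - $16 = $28/unit
BEQ = ceil($11113 / $28/unit) = ceil(396.89) = 397 units

397 units


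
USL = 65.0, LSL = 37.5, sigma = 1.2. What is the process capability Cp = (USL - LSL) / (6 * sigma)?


Cp = (65.0 - 37.5) / (6 * 1.2)

3.82


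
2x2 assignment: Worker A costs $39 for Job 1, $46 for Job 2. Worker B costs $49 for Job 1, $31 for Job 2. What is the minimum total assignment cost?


Option 1: A->1 + B->2 = $39 + $31 = $70
Option 2: A->2 + B->1 = $46 + $49 = $95
Min cost = min($70, $95) = $70

$70


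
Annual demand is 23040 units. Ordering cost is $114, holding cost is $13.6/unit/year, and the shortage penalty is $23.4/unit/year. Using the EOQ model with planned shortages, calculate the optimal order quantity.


Formula: EOQ* = sqrt(2DS/H) * sqrt((H+P)/P)
Base EOQ = sqrt(2*23040*114/13.6) = 621.5 units
Correction = sqrt((13.6+23.4)/23.4) = 1.25746
EOQ* = 621.5 * 1.25746 = 781.5 units

781.5 units


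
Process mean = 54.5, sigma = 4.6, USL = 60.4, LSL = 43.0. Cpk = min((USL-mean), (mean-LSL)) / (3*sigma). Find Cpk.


Cpu = (60.4 - 54.5) / (3 * 4.6) = 0.43
Cpl = (54.5 - 43.0) / (3 * 4.6) = 0.83
Cpk = min(0.43, 0.83) = 0.43

0.43


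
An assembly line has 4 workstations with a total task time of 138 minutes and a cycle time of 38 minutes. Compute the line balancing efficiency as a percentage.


Formula: Efficiency = Sum of Task Times / (N_stations * CT) * 100
Total station capacity = 4 stations * 38 min = 152 min
Efficiency = 138 / 152 * 100 = 90.8%

90.8%


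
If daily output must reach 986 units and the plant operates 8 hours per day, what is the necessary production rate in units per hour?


Formula: Production Rate = Daily Demand / Available Hours
Rate = 986 units/day / 8 hours/day
Rate = 123.3 units/hour

123.3 units/hour


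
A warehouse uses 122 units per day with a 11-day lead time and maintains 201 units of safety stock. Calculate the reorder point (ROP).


Formula: ROP = (Daily Demand * Lead Time) + Safety Stock
Demand during lead time = 122 * 11 = 1342 units
ROP = 1342 + 201 = 1543 units

1543 units


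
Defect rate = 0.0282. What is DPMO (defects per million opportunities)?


DPMO = defect_rate * 1000000 = 0.0282 * 1000000

28200


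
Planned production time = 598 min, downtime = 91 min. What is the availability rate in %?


Formula: Availability = (Planned Time - Downtime) / Planned Time * 100
Uptime = 598 - 91 = 507 min
Availability = 507 / 598 * 100 = 84.8%

84.8%


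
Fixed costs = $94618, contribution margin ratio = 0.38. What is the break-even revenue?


Formula: BER = Fixed Costs / Contribution Margin Ratio
BER = $94618 / 0.38
BER = $248994.74 (to the nearest cent)

$248994.74


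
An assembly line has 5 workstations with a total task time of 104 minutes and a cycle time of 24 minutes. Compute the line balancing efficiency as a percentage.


Formula: Efficiency = Sum of Task Times / (N_stations * CT) * 100
Total station capacity = 5 stations * 24 min = 120 min
Efficiency = 104 / 120 * 100 = 86.7%

86.7%


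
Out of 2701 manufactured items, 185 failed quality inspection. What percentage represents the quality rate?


Formula: Quality Rate = Good Pieces / Total Pieces * 100
Good pieces = 2701 - 185 = 2516
QR = 2516 / 2701 * 100 = 93.2%

93.2%


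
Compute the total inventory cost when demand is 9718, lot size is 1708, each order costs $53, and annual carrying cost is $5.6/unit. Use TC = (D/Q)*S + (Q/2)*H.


TC = 9718/1708 * 53 + 1708/2 * 5.6

$5083.95


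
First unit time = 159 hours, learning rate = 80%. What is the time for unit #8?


Formula: T_n = T_1 * (learning_rate)^(log2(n)) where learning_rate = rate/100
Doublings = log2(8) = 3
T_n = 159 * 0.8^3
T_n = 159 * 0.512 = 81.4 hours

81.4 hours


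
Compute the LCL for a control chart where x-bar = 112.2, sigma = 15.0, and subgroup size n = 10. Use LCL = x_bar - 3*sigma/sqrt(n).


LCL = 112.2 - 3 * 15.0 / sqrt(10)

97.97


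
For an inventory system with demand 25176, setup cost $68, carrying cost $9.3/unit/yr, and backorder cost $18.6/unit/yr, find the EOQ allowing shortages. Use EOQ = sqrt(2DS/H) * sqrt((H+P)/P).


Formula: EOQ* = sqrt(2DS/H) * sqrt((H+P)/P)
Base EOQ = sqrt(2*25176*68/9.3) = 606.77 units
Correction = sqrt((9.3+18.6)/18.6) = 1.22474
EOQ* = 606.77 * 1.22474 = 743.1 units

743.1 units


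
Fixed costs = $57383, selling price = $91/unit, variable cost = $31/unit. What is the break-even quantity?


Formula: BEQ = Fixed Costs / (Price - Variable Cost)
Contribution margin = $91 - $31 = $60/unit
BEQ = ceil($57383 / $60/unit) = ceil(956.38) = 957 units

957 units


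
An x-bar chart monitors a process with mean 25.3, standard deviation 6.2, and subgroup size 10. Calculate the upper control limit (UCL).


UCL = 25.3 + 3 * 6.2 / sqrt(10)

31.18


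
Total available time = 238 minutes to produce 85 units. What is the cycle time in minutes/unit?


Formula: CT = Available Time / Number of Units
CT = 238 min / 85 units
CT = 2.8 min/unit

2.8 min/unit


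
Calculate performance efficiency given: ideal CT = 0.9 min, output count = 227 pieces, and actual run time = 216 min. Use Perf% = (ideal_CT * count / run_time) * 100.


Formula: Performance = (Ideal CT * Total Count) / Run Time * 100
Ideal output time = 0.9 * 227 = 204.3 min
Performance = 204.3 / 216 * 100 = 94.6%

94.6%


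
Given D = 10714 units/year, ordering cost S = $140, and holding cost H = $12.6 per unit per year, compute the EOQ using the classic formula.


Formula: EOQ = sqrt(2 * D * S / H)
Numerator: 2 * 10714 * 140 = 2999920
2DS/H = 2999920 / 12.6 = 238088.9
EOQ = sqrt(238088.9) = 487.9 units

487.9 units


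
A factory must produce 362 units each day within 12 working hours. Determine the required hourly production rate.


Formula: Production Rate = Daily Demand / Available Hours
Rate = 362 units/day / 12 hours/day
Rate = 30.2 units/hour

30.2 units/hour


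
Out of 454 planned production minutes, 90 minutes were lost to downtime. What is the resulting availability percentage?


Formula: Availability = (Planned Time - Downtime) / Planned Time * 100
Uptime = 454 - 90 = 364 min
Availability = 364 / 454 * 100 = 80.2%

80.2%


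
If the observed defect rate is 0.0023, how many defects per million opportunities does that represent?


DPMO = defect_rate * 1000000 = 0.0023 * 1000000

2300


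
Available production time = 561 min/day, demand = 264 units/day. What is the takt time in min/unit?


Formula: Takt Time = Available Production Time / Customer Demand
Takt = 561 min/day / 264 units/day
Takt = 2.13 min/unit

2.13 min/unit


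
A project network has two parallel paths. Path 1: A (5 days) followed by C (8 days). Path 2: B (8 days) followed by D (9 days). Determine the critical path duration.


Path 1 = 5 + 8 = 13 days
Path 2 = 8 + 9 = 17 days
Duration = max(13, 17) = 17 days

17 days


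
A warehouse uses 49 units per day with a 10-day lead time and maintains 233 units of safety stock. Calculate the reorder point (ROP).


Formula: ROP = (Daily Demand * Lead Time) + Safety Stock
Demand during lead time = 49 * 10 = 490 units
ROP = 490 + 233 = 723 units

723 units


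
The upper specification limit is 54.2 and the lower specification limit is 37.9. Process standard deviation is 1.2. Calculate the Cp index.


Cp = (54.2 - 37.9) / (6 * 1.2)

2.26


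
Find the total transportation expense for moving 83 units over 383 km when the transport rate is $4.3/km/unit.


TC = dist * cost * units = 383 * 4.3 * 83 = $136692.70

$136692.70


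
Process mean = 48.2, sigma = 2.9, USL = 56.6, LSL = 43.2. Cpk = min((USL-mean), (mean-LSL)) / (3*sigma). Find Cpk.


Cpu = (56.6 - 48.2) / (3 * 2.9) = 0.97
Cpl = (48.2 - 43.2) / (3 * 2.9) = 0.57
Cpk = min(0.97, 0.57) = 0.57

0.57


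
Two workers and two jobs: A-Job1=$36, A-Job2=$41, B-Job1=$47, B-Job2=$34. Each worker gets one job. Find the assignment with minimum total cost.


Option 1: A->1 + B->2 = $36 + $34 = $70
Option 2: A->2 + B->1 = $41 + $47 = $88
Min cost = min($70, $88) = $70

$70


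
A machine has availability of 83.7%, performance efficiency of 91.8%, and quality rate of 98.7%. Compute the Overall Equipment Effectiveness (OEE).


Formula: OEE = Availability * Performance * Quality / 10000
A * P = 83.7% * 91.8% / 100 = 76.84%
OEE = 76.84% * 98.7% / 100 = 75.8%

75.8%


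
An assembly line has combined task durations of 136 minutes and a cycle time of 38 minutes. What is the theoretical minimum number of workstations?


Formula: N_min = ceil(Sum of Task Times / Cycle Time)
N_min = ceil(136 min / 38 min) = ceil(3.5789)
N_min = 4 stations

4


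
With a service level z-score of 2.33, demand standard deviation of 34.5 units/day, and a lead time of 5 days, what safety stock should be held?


Formula: SS = z * sigma_d * sqrt(LT)
sqrt(LT) = sqrt(5) = 2.2361
SS = 2.33 * 34.5 * 2.2361
SS = 179.7 units

179.7 units


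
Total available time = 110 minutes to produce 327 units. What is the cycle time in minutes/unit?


Formula: CT = Available Time / Number of Units
CT = 110 min / 327 units
CT = 0.34 min/unit

0.34 min/unit


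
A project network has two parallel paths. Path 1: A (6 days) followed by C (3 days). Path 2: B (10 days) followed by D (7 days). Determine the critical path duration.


Path 1 = 6 + 3 = 9 days
Path 2 = 10 + 7 = 17 days
Duration = max(9, 17) = 17 days

17 days


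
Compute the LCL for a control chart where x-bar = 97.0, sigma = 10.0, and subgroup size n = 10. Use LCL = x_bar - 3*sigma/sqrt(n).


LCL = 97.0 - 3 * 10.0 / sqrt(10)

87.51


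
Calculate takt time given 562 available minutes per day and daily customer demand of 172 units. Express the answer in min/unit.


Formula: Takt Time = Available Production Time / Customer Demand
Takt = 562 min/day / 172 units/day
Takt = 3.27 min/unit

3.27 min/unit


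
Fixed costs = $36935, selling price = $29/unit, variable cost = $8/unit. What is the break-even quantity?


Formula: BEQ = Fixed Costs / (Price - Variable Cost)
Contribution margin = $29 - $8 = $21/unit
BEQ = ceil($36935 / $21/unit) = ceil(1758.81) = 1759 units

1759 units


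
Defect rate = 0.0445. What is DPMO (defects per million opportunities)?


DPMO = defect_rate * 1000000 = 0.0445 * 1000000

44500


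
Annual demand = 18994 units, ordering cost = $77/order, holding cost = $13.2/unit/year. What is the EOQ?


Formula: EOQ = sqrt(2 * D * S / H)
Numerator: 2 * 18994 * 77 = 2925076
2DS/H = 2925076 / 13.2 = 221596.7
EOQ = sqrt(221596.7) = 470.7 units

470.7 units


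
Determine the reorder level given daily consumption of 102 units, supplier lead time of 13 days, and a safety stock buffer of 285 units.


Formula: ROP = (Daily Demand * Lead Time) + Safety Stock
Demand during lead time = 102 * 13 = 1326 units
ROP = 1326 + 285 = 1611 units

1611 units


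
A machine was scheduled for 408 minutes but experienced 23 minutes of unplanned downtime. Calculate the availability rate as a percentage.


Formula: Availability = (Planned Time - Downtime) / Planned Time * 100
Uptime = 408 - 23 = 385 min
Availability = 385 / 408 * 100 = 94.4%

94.4%


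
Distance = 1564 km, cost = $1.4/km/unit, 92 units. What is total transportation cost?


TC = dist * cost * units = 1564 * 1.4 * 92 = $201443.20

$201443.20


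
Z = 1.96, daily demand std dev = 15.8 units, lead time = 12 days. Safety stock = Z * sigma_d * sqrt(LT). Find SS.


Formula: SS = z * sigma_d * sqrt(LT)
sqrt(LT) = sqrt(12) = 3.4641
SS = 1.96 * 15.8 * 3.4641
SS = 107.3 units

107.3 units


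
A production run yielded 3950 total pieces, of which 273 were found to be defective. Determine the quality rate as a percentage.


Formula: Quality Rate = Good Pieces / Total Pieces * 100
Good pieces = 3950 - 273 = 3677
QR = 3677 / 3950 * 100 = 93.1%

93.1%


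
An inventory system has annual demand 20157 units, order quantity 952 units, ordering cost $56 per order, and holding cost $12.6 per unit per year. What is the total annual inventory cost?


TC = 20157/952 * 56 + 952/2 * 12.6

$7183.31


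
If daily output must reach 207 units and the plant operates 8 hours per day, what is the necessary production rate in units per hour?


Formula: Production Rate = Daily Demand / Available Hours
Rate = 207 units/day / 8 hours/day
Rate = 25.9 units/hour

25.9 units/hour


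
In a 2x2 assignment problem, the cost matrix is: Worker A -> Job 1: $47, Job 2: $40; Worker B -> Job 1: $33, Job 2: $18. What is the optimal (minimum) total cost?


Option 1: A->1 + B->2 = $47 + $18 = $65
Option 2: A->2 + B->1 = $40 + $33 = $73
Min cost = min($65, $73) = $65

$65


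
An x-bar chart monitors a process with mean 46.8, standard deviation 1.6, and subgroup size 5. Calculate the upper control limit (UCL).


UCL = 46.8 + 3 * 1.6 / sqrt(5)

48.95


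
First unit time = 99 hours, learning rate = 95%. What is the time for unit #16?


Formula: T_n = T_1 * (learning_rate)^(log2(n)) where learning_rate = rate/100
Doublings = log2(16) = 4
T_n = 99 * 0.95^4
T_n = 99 * 0.8145 = 80.6 hours

80.6 hours


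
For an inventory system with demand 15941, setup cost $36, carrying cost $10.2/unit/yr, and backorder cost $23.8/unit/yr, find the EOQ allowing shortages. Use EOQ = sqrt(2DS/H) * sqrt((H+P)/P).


Formula: EOQ* = sqrt(2DS/H) * sqrt((H+P)/P)
Base EOQ = sqrt(2*15941*36/10.2) = 335.45 units
Correction = sqrt((10.2+23.8)/23.8) = 1.19523
EOQ* = 335.45 * 1.19523 = 400.9 units

400.9 units


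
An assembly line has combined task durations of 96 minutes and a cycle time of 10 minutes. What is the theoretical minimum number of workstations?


Formula: N_min = ceil(Sum of Task Times / Cycle Time)
N_min = ceil(96 min / 10 min) = ceil(9.6)
N_min = 10 stations

10


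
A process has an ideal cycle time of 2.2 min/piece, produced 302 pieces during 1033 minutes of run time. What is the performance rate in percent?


Formula: Performance = (Ideal CT * Total Count) / Run Time * 100
Ideal output time = 2.2 * 302 = 664.4 min
Performance = 664.4 / 1033 * 100 = 64.3%

64.3%


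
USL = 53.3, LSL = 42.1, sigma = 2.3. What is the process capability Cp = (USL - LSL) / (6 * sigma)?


Cp = (53.3 - 42.1) / (6 * 2.3)

0.81


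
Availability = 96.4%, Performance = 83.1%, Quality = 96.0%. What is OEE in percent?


Formula: OEE = Availability * Performance * Quality / 10000
A * P = 96.4% * 83.1% / 100 = 80.11%
OEE = 80.11% * 96.0% / 100 = 76.9%

76.9%


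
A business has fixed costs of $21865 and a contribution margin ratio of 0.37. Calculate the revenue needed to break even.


Formula: BER = Fixed Costs / Contribution Margin Ratio
BER = $21865 / 0.37
BER = $59094.59 (to the nearest cent)

$59094.59


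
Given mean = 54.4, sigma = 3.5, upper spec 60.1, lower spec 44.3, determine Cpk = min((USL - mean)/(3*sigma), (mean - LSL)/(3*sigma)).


Cpu = (60.1 - 54.4) / (3 * 3.5) = 0.54
Cpl = (54.4 - 44.3) / (3 * 3.5) = 0.96
Cpk = min(0.54, 0.96) = 0.54

0.54


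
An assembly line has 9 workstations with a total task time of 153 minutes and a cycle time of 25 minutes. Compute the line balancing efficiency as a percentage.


Formula: Efficiency = Sum of Task Times / (N_stations * CT) * 100
Total station capacity = 9 stations * 25 min = 225 min
Efficiency = 153 / 225 * 100 = 68.0%

68.0%
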